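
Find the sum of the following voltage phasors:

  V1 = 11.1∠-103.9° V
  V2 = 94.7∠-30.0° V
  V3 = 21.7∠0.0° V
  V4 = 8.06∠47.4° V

Step 1 — Convert each phasor to rectangular form:
  V1 = 11.1·(cos(-103.9°) + j·sin(-103.9°)) = -2.667 - j10.77 V
  V2 = 94.7·(cos(-30.0°) + j·sin(-30.0°)) = 82.01 - j47.35 V
  V3 = 21.7·(cos(0.0°) + j·sin(0.0°)) = 21.7 V
  V4 = 8.06·(cos(47.4°) + j·sin(47.4°)) = 5.456 + j5.933 V
Step 2 — Sum components: V_total = 106.5 - j52.19 V.
Step 3 — Convert to polar: |V_total| = 118.6 V, ∠V_total = -26.1°.

V_total = 118.6∠-26.1° V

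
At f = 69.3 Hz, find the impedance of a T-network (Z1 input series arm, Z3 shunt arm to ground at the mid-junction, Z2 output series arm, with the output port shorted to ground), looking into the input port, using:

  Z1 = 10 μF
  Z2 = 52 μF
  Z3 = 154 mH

Step 1 — Angular frequency: ω = 2π·f = 2π·69.3 = 435.4 rad/s.
Step 2 — Component impedances:
  Z1: Z = 1/(jωC) = -j/(ω·C) = 0 - j229.7 Ω
  Z2: Z = 1/(jωC) = -j/(ω·C) = 0 - j44.17 Ω
  Z3: Z = jωL = j·435.4·0.154 = 0 + j67.06 Ω
Step 3 — With the output port shorted to ground, the output series arm Z2 runs from the junction to ground; the shunt arm Z3 also runs from the junction to ground. They appear in parallel: Z3 || Z2 = 0 - j129.4 Ω.
Step 4 — Series with input arm Z1: Z_in = Z1 + (Z3 || Z2) = 0 - j359 Ω = 359∠-90.0° Ω.

Z = 0 - j359 Ω = 359∠-90.0° Ω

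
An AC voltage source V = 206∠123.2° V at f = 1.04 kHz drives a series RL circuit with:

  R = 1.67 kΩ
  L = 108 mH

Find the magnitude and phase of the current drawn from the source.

Step 1 — Angular frequency: ω = 2π·f = 2π·1040 = 6535 rad/s.
Step 2 — Component impedances:
  R: Z = R = 1670 Ω
  L: Z = jωL = j·6535·0.108 = 0 + j705.7 Ω
Step 3 — Series combination: Z_total = R + L = 1670 + j705.7 Ω = 1813∠22.9° Ω.
Step 4 — Source phasor: V = 206∠123.2° V = -112.8 + j172.4 V.
Step 5 — Ohm's law: I = V / Z_total = (-112.8 + j172.4) / (1670 + j705.7) = -0.0203 + j0.1118 A.
Step 6 — Convert to polar: |I| = 0.1136 A, ∠I = 100.3°.

I = 0.1136∠100.3° A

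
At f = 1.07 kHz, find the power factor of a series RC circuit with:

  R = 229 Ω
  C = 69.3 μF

Step 1 — Angular frequency: ω = 2π·f = 2π·1070 = 6723 rad/s.
Step 2 — Component impedances:
  R: Z = R = 229 Ω
  C: Z = 1/(jωC) = -j/(ω·C) = 0 - j2.146 Ω
Step 3 — Series combination: Z_total = R + C = 229 - j2.146 Ω = 229∠-0.5° Ω.
Step 4 — Power factor: PF = cos(φ) = Re(Z)/|Z| = 229/229 = 1.
Step 5 — Type: Im(Z) = -2.146 ⇒ leading (phase φ = -0.5°).

PF = 1 (leading, φ = -0.5°)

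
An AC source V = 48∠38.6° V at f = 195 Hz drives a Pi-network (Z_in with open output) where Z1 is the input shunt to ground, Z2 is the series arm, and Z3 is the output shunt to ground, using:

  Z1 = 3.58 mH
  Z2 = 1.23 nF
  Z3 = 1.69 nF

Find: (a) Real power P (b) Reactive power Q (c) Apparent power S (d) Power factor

Step 1 — Angular frequency: ω = 2π·f = 2π·195 = 1225 rad/s.
Step 2 — Component impedances:
  Z1: Z = jωL = j·1225·0.00358 = 0 + j4.386 Ω
  Z2: Z = 1/(jωC) = -j/(ω·C) = 0 - j6.636e+05 Ω
  Z3: Z = 1/(jωC) = -j/(ω·C) = 0 - j4.829e+05 Ω
Step 3 — With open output, the series arm Z2 and the output shunt Z3 appear in series to ground: Z2 + Z3 = 0 - j1.147e+06 Ω.
Step 4 — Parallel with input shunt Z1: Z_in = Z1 || (Z2 + Z3) = 0 + j4.386 Ω = 4.386∠90.0° Ω.
Step 5 — Source phasor: V = 48∠38.6° V = 37.51 + j29.95 V.
Step 6 — Current: I = V / Z = 6.827 - j8.552 A = 10.94∠-51.4° A.
Step 7 — Complex power: S = V·I* = 0 + j525.3 VA.
Step 8 — Real power: P = Re(S) = 0 W.
Step 9 — Reactive power: Q = Im(S) = 525.3 VAR.
Step 10 — Apparent power: |S| = 525.3 VA.
Step 11 — Power factor: PF = P/|S| = 0 (lagging).

(a) P = 0 W  (b) Q = 525.3 VAR  (c) S = 525.3 VA  (d) PF = 0 (lagging)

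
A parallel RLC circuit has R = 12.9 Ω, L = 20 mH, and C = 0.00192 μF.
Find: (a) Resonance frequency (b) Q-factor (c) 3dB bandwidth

Step 1 — Resonance: ω₀ = 1/√(LC) = 1/√(0.02·1.92e-09) = 1.614e+05 rad/s.
Step 2 — f₀ = ω₀/(2π) = 2.568e+04 Hz.
Step 3 — Parallel Q: Q = R/(ω₀L) = 12.9/(1.614e+05·0.02) = 0.003997.
Step 4 — Bandwidth: Δω = ω₀/Q = 4.037e+07 rad/s; BW = Δω/(2π) = 6.426e+06 Hz.

(a) f₀ = 2.568e+04 Hz  (b) Q = 0.003997  (c) BW = 6.426e+06 Hz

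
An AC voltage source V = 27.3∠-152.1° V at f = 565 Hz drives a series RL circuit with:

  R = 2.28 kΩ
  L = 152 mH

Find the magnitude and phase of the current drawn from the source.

Step 1 — Angular frequency: ω = 2π·f = 2π·565 = 3550 rad/s.
Step 2 — Component impedances:
  R: Z = R = 2280 Ω
  L: Z = jωL = j·3550·0.152 = 0 + j539.6 Ω
Step 3 — Series combination: Z_total = R + L = 2280 + j539.6 Ω = 2343∠13.3° Ω.
Step 4 — Source phasor: V = 27.3∠-152.1° V = -24.13 - j12.77 V.
Step 5 — Ohm's law: I = V / Z_total = (-24.13 - j12.77) / (2280 + j539.6) = -0.01128 - j0.002934 A.
Step 6 — Convert to polar: |I| = 0.01165 A, ∠I = -165.4°.

I = 0.01165∠-165.4° A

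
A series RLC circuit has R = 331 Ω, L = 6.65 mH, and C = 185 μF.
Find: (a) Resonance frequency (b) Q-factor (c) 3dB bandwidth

Step 1 — Resonance: ω₀ = 1/√(LC) = 1/√(0.00665·0.000185) = 901.6 rad/s.
Step 2 — f₀ = ω₀/(2π) = 143.5 Hz.
Step 3 — Series Q: Q = ω₀L/R = 901.6·0.00665/331 = 0.01811.
Step 4 — Bandwidth: Δω = ω₀/Q = 4.977e+04 rad/s; BW = Δω/(2π) = 7922 Hz.

(a) f₀ = 143.5 Hz  (b) Q = 0.01811  (c) BW = 7922 Hz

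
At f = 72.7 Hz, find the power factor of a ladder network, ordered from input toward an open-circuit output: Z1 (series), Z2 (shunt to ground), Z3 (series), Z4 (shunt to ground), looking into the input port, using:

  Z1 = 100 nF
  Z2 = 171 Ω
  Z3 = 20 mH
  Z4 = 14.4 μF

Step 1 — Angular frequency: ω = 2π·f = 2π·72.7 = 456.8 rad/s.
Step 2 — Component impedances:
  Z1: Z = 1/(jωC) = -j/(ω·C) = 0 - j2.189e+04 Ω
  Z2: Z = R = 171 Ω
  Z3: Z = jωL = j·456.8·0.02 = 0 + j9.136 Ω
  Z4: Z = 1/(jωC) = -j/(ω·C) = 0 - j152 Ω
Step 3 — Ladder network (open output): work backward from the far end, alternating series and parallel combinations. Z_in = 70.31 - j2.198e+04 Ω = 2.198e+04∠-89.8° Ω.
Step 4 — Power factor: PF = cos(φ) = Re(Z)/|Z| = 70.31/2.198e+04 = 0.003199.
Step 5 — Type: Im(Z) = -2.198e+04 ⇒ leading (phase φ = -89.8°).

PF = 0.003199 (leading, φ = -89.8°)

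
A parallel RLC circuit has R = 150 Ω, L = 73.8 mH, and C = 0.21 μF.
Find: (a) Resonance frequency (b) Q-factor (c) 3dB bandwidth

Step 1 — Resonance: ω₀ = 1/√(LC) = 1/√(0.0738·2.1e-07) = 8033 rad/s.
Step 2 — f₀ = ω₀/(2π) = 1278 Hz.
Step 3 — Parallel Q: Q = R/(ω₀L) = 150/(8033·0.0738) = 0.253.
Step 4 — Bandwidth: Δω = ω₀/Q = 3.175e+04 rad/s; BW = Δω/(2π) = 5053 Hz.

(a) f₀ = 1278 Hz  (b) Q = 0.253  (c) BW = 5053 Hz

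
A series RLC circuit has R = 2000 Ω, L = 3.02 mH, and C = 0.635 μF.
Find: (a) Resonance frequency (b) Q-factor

Step 1 — Resonance condition Im(Z)=0 gives ω₀ = 1/√(LC).
Step 2 — ω₀ = 1/√(0.00302·6.35e-07) = 2.284e+04 rad/s.
Step 3 — f₀ = ω₀/(2π) = 3634 Hz.
Step 4 — Series Q: Q = ω₀L/R = 2.284e+04·0.00302/2000 = 0.03448.

(a) f₀ = 3634 Hz  (b) Q = 0.03448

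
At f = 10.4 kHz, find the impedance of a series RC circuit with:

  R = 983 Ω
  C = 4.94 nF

Step 1 — Angular frequency: ω = 2π·f = 2π·1.04e+04 = 6.535e+04 rad/s.
Step 2 — Component impedances:
  R: Z = R = 983 Ω
  C: Z = 1/(jωC) = -j/(ω·C) = 0 - j3098 Ω
Step 3 — Series combination: Z_total = R + C = 983 - j3098 Ω = 3250∠-72.4° Ω.

Z = 983 - j3098 Ω = 3250∠-72.4° Ω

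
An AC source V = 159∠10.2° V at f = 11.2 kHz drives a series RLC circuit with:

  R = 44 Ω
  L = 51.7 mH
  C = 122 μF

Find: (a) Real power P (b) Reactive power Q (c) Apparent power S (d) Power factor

Step 1 — Angular frequency: ω = 2π·f = 2π·1.12e+04 = 7.037e+04 rad/s.
Step 2 — Component impedances:
  R: Z = R = 44 Ω
  L: Z = jωL = j·7.037e+04·0.0517 = 0 + j3638 Ω
  C: Z = 1/(jωC) = -j/(ω·C) = 0 - j0.1165 Ω
Step 3 — Series combination: Z_total = R + L + C = 44 + j3638 Ω = 3638∠89.3° Ω.
Step 4 — Source phasor: V = 159∠10.2° V = 156.5 + j28.16 V.
Step 5 — Current: I = V / Z = 0.008258 - j0.04291 A = 0.0437∠-79.1° A.
Step 6 — Complex power: S = V·I* = 0.08403 + j6.948 VA.
Step 7 — Real power: P = Re(S) = 0.08403 W.
Step 8 — Reactive power: Q = Im(S) = 6.948 VAR.
Step 9 — Apparent power: |S| = 6.948 VA.
Step 10 — Power factor: PF = P/|S| = 0.01209 (lagging).

(a) P = 0.08403 W  (b) Q = 6.948 VAR  (c) S = 6.948 VA  (d) PF = 0.01209 (lagging)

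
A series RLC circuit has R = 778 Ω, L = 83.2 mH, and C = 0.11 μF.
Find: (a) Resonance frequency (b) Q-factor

Step 1 — Resonance condition Im(Z)=0 gives ω₀ = 1/√(LC).
Step 2 — ω₀ = 1/√(0.0832·1.1e-07) = 1.045e+04 rad/s.
Step 3 — f₀ = ω₀/(2π) = 1664 Hz.
Step 4 — Series Q: Q = ω₀L/R = 1.045e+04·0.0832/778 = 1.118.

(a) f₀ = 1664 Hz  (b) Q = 1.118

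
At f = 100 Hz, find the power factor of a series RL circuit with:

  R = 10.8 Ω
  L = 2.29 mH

Step 1 — Angular frequency: ω = 2π·f = 2π·100 = 628.3 rad/s.
Step 2 — Component impedances:
  R: Z = R = 10.8 Ω
  L: Z = jωL = j·628.3·0.00229 = 0 + j1.439 Ω
Step 3 — Series combination: Z_total = R + L = 10.8 + j1.439 Ω = 10.9∠7.6° Ω.
Step 4 — Power factor: PF = cos(φ) = Re(Z)/|Z| = 10.8/10.8954 = 0.9912.
Step 5 — Type: Im(Z) = 1.439 ⇒ lagging (phase φ = 7.6°).

PF = 0.9912 (lagging, φ = 7.6°)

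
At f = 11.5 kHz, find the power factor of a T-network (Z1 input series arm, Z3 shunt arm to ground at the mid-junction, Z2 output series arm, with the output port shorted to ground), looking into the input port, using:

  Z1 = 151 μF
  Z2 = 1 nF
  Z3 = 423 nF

Step 1 — Angular frequency: ω = 2π·f = 2π·1.15e+04 = 7.226e+04 rad/s.
Step 2 — Component impedances:
  Z1: Z = 1/(jωC) = -j/(ω·C) = 0 - j0.09165 Ω
  Z2: Z = 1/(jωC) = -j/(ω·C) = 0 - j1.384e+04 Ω
  Z3: Z = 1/(jωC) = -j/(ω·C) = 0 - j32.72 Ω
Step 3 — With the output port shorted to ground, the output series arm Z2 runs from the junction to ground; the shunt arm Z3 also runs from the junction to ground. They appear in parallel: Z3 || Z2 = 0 - j32.64 Ω.
Step 4 — Series with input arm Z1: Z_in = Z1 + (Z3 || Z2) = 0 - j32.73 Ω = 32.73∠-90.0° Ω.
Step 5 — Power factor: PF = cos(φ) = Re(Z)/|Z| = 0/32.73 = 0.
Step 6 — Type: Im(Z) = -32.73 ⇒ leading (phase φ = -90.0°).

PF = 0 (leading, φ = -90.0°)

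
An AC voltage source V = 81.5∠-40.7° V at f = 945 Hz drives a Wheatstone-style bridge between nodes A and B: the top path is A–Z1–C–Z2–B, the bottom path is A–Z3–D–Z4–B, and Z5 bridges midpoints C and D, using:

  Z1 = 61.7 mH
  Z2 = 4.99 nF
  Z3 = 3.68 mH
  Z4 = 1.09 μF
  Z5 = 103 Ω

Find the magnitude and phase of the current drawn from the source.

Step 1 — Angular frequency: ω = 2π·f = 2π·945 = 5938 rad/s.
Step 2 — Component impedances:
  Z1: Z = jωL = j·5938·0.0617 = 0 + j366.4 Ω
  Z2: Z = 1/(jωC) = -j/(ω·C) = 0 - j3.375e+04 Ω
  Z3: Z = jωL = j·5938·0.00368 = 0 + j21.85 Ω
  Z4: Z = 1/(jωC) = -j/(ω·C) = 0 - j154.5 Ω
  Z5: Z = R = 103 Ω
Step 3 — Bridge requires nodal analysis (the Z5 bridge couples midpoints C and D, so the two paths cannot be reduced to a simple series/parallel combination). Setting node B to ground and injecting 1 A at node A, the 3-node admittance system at A, C, D solves to V_A = Z_AB = 0.2579 - j133.1 Ω = 133.1∠-89.9° Ω.
Step 4 — Source phasor: V = 81.5∠-40.7° V = 61.79 - j53.15 V.
Step 5 — Ohm's law: I = V / Z_total = (61.79 - j53.15) / (0.2579 - j133.1) = 0.4001 + j0.4634 A.
Step 6 — Convert to polar: |I| = 0.6122 A, ∠I = 49.2°.

I = 0.6122∠49.2° A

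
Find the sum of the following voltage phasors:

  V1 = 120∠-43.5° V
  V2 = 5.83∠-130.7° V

Step 1 — Convert each phasor to rectangular form:
  V1 = 120·(cos(-43.5°) + j·sin(-43.5°)) = 87.04 - j82.6 V
  V2 = 5.83·(cos(-130.7°) + j·sin(-130.7°)) = -3.802 - j4.42 V
Step 2 — Sum components: V_total = 83.24 - j87.02 V.
Step 3 — Convert to polar: |V_total| = 120.4 V, ∠V_total = -46.3°.

V_total = 120.4∠-46.3° V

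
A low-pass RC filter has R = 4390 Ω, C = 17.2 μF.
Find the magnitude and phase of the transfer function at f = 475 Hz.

Step 1 — Angular frequency: ω = 2π·475 = 2985 rad/s.
Step 2 — Transfer function: H(jω) = 1/(1 + jωRC).
Step 3 — Denominator: 1 + jωRC = 1 + j·2985·4390·1.72e-05 = 1 + j225.4.
Step 4 — H = 1.969e-05 - j0.004437.
Step 5 — Magnitude: |H| = 0.004437 (-47.1 dB); phase: φ = -89.7°.

|H| = 0.004437 (-47.1 dB), φ = -89.7°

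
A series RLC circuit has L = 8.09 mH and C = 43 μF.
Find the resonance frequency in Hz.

Step 1 — Resonance condition Im(Z)=0 gives ω₀ = 1/√(LC).
Step 2 — ω₀ = 1/√(0.00809·4.3e-05) = 1695 rad/s.
Step 3 — f₀ = ω₀/(2π) = 269.8 Hz.

f₀ = 269.8 Hz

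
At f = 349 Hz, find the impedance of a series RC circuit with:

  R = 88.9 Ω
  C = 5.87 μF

Step 1 — Angular frequency: ω = 2π·f = 2π·349 = 2193 rad/s.
Step 2 — Component impedances:
  R: Z = R = 88.9 Ω
  C: Z = 1/(jωC) = -j/(ω·C) = 0 - j77.69 Ω
Step 3 — Series combination: Z_total = R + C = 88.9 - j77.69 Ω = 118.1∠-41.1° Ω.

Z = 88.9 - j77.69 Ω = 118.1∠-41.1° Ω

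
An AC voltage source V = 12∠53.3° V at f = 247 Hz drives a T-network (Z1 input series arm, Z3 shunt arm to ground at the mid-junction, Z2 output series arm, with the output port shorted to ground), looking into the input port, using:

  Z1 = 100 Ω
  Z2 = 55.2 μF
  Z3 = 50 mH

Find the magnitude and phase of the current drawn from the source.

Step 1 — Angular frequency: ω = 2π·f = 2π·247 = 1552 rad/s.
Step 2 — Component impedances:
  Z1: Z = R = 100 Ω
  Z2: Z = 1/(jωC) = -j/(ω·C) = 0 - j11.67 Ω
  Z3: Z = jωL = j·1552·0.05 = 0 + j77.6 Ω
Step 3 — With the output port shorted to ground, the output series arm Z2 runs from the junction to ground; the shunt arm Z3 also runs from the junction to ground. They appear in parallel: Z3 || Z2 = 0 - j13.74 Ω.
Step 4 — Series with input arm Z1: Z_in = Z1 + (Z3 || Z2) = 100 - j13.74 Ω = 100.9∠-7.8° Ω.
Step 5 — Source phasor: V = 12∠53.3° V = 7.172 + j9.621 V.
Step 6 — Ohm's law: I = V / Z_total = (7.172 + j9.621) / (100 - j13.74) = 0.05741 + j0.1041 A.
Step 7 — Convert to polar: |I| = 0.1189 A, ∠I = 61.1°.

I = 0.1189∠61.1° A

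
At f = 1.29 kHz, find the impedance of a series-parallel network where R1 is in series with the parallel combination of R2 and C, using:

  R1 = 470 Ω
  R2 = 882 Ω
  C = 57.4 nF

Step 1 — Angular frequency: ω = 2π·f = 2π·1290 = 8105 rad/s.
Step 2 — Component impedances:
  R1: Z = R = 470 Ω
  R2: Z = R = 882 Ω
  C: Z = 1/(jωC) = -j/(ω·C) = 0 - j2149 Ω
Step 3 — Parallel branch: R2 || C = 1/(1/R2 + 1/C) = 754.9 - j309.8 Ω.
Step 4 — Series with R1: Z_total = R1 + (R2 || C) = 1225 - j309.8 Ω = 1263∠-14.2° Ω.

Z = 1225 - j309.8 Ω = 1263∠-14.2° Ω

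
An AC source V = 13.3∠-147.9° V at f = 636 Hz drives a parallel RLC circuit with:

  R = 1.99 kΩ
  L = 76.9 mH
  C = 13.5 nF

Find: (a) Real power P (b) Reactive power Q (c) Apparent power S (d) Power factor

Step 1 — Angular frequency: ω = 2π·f = 2π·636 = 3996 rad/s.
Step 2 — Component impedances:
  R: Z = R = 1990 Ω
  L: Z = jωL = j·3996·0.0769 = 0 + j307.3 Ω
  C: Z = 1/(jωC) = -j/(ω·C) = 0 - j1.854e+04 Ω
Step 3 — Parallel combination: 1/Z_total = 1/R + 1/L + 1/C; Z_total = 47.89 + j305 Ω = 308.7∠81.1° Ω.
Step 4 — Source phasor: V = 13.3∠-147.9° V = -11.27 - j7.068 V.
Step 5 — Current: I = V / Z = -0.02828 + j0.0325 A = 0.04308∠131.0° A.
Step 6 — Complex power: S = V·I* = 0.08889 + j0.5661 VA.
Step 7 — Real power: P = Re(S) = 0.08889 W.
Step 8 — Reactive power: Q = Im(S) = 0.5661 VAR.
Step 9 — Apparent power: |S| = 0.573 VA.
Step 10 — Power factor: PF = P/|S| = 0.1551 (lagging).

(a) P = 0.08889 W  (b) Q = 0.5661 VAR  (c) S = 0.573 VA  (d) PF = 0.1551 (lagging)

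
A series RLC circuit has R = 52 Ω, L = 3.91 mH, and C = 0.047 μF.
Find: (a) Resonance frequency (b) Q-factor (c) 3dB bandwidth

Step 1 — Resonance condition Im(Z)=0 gives ω₀ = 1/√(LC).
Step 2 — ω₀ = 1/√(0.00391·4.7e-08) = 7.377e+04 rad/s.
Step 3 — f₀ = ω₀/(2π) = 1.174e+04 Hz.
Step 4 — Series Q: Q = ω₀L/R = 7.377e+04·0.00391/52 = 5.547.
Step 5 — 3dB bandwidth: Δω = ω₀/Q = 1.33e+04 rad/s; BW = Δω/(2π) = 2117 Hz.

(a) f₀ = 1.174e+04 Hz  (b) Q = 5.547  (c) BW = 2117 Hz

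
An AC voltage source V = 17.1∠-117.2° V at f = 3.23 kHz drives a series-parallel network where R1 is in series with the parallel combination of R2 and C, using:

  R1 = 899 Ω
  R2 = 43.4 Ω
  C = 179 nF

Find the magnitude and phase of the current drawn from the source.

Step 1 — Angular frequency: ω = 2π·f = 2π·3230 = 2.029e+04 rad/s.
Step 2 — Component impedances:
  R1: Z = R = 899 Ω
  R2: Z = R = 43.4 Ω
  C: Z = 1/(jωC) = -j/(ω·C) = 0 - j275.3 Ω
Step 3 — Parallel branch: R2 || C = 1/(1/R2 + 1/C) = 42.35 - j6.677 Ω.
Step 4 — Series with R1: Z_total = R1 + (R2 || C) = 941.3 - j6.677 Ω = 941.4∠-0.4° Ω.
Step 5 — Source phasor: V = 17.1∠-117.2° V = -7.816 - j15.21 V.
Step 6 — Ohm's law: I = V / Z_total = (-7.816 - j15.21) / (941.3 - j6.677) = -0.008188 - j0.01621 A.
Step 7 — Convert to polar: |I| = 0.01816 A, ∠I = -116.8°.

I = 0.01816∠-116.8° A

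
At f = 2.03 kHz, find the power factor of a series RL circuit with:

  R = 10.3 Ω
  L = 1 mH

Step 1 — Angular frequency: ω = 2π·f = 2π·2030 = 1.275e+04 rad/s.
Step 2 — Component impedances:
  R: Z = R = 10.3 Ω
  L: Z = jωL = j·1.275e+04·0.001 = 0 + j12.75 Ω
Step 3 — Series combination: Z_total = R + L = 10.3 + j12.75 Ω = 16.39∠51.1° Ω.
Step 4 — Power factor: PF = cos(φ) = Re(Z)/|Z| = 10.3/16.394 = 0.6283.
Step 5 — Type: Im(Z) = 12.75 ⇒ lagging (phase φ = 51.1°).

PF = 0.6283 (lagging, φ = 51.1°)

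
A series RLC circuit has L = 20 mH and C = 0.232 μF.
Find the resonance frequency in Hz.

Step 1 — Resonance condition Im(Z)=0 gives ω₀ = 1/√(LC).
Step 2 — ω₀ = 1/√(0.02·2.32e-07) = 1.468e+04 rad/s.
Step 3 — f₀ = ω₀/(2π) = 2336 Hz.

f₀ = 2336 Hz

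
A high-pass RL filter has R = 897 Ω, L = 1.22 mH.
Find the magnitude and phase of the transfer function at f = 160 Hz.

Step 1 — Angular frequency: ω = 2π·160 = 1005 rad/s.
Step 2 — Transfer function: H(jω) = jωL/(R + jωL).
Step 3 — Numerator jωL = j·1.226; denominator R + jωL = 897 + j1.226.
Step 4 — H = 1.87e-06 + j0.001367.
Step 5 — Magnitude: |H| = 0.001367 (-57.3 dB); phase: φ = 89.9°.

|H| = 0.001367 (-57.3 dB), φ = 89.9°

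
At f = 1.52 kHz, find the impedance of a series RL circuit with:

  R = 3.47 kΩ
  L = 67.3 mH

Step 1 — Angular frequency: ω = 2π·f = 2π·1520 = 9550 rad/s.
Step 2 — Component impedances:
  R: Z = R = 3470 Ω
  L: Z = jωL = j·9550·0.0673 = 0 + j642.7 Ω
Step 3 — Series combination: Z_total = R + L = 3470 + j642.7 Ω = 3529∠10.5° Ω.

Z = 3470 + j642.7 Ω = 3529∠10.5° Ω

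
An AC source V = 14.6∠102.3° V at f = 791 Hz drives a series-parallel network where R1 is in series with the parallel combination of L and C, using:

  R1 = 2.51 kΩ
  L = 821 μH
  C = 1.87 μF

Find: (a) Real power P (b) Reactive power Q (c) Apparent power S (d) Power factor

Step 1 — Angular frequency: ω = 2π·f = 2π·791 = 4970 rad/s.
Step 2 — Component impedances:
  R1: Z = R = 2510 Ω
  L: Z = jωL = j·4970·0.000821 = 0 + j4.08 Ω
  C: Z = 1/(jωC) = -j/(ω·C) = 0 - j107.6 Ω
Step 3 — Parallel branch: L || C = 1/(1/L + 1/C) = 0 + j4.241 Ω.
Step 4 — Series with R1: Z_total = R1 + (L || C) = 2510 + j4.241 Ω = 2510∠0.1° Ω.
Step 5 — Source phasor: V = 14.6∠102.3° V = -3.11 + j14.26 V.
Step 6 — Current: I = V / Z = -0.00123 + j0.005685 A = 0.005817∠102.2° A.
Step 7 — Complex power: S = V·I* = 0.08492 + j0.0001435 VA.
Step 8 — Real power: P = Re(S) = 0.08492 W.
Step 9 — Reactive power: Q = Im(S) = 0.0001435 VAR.
Step 10 — Apparent power: |S| = 0.08492 VA.
Step 11 — Power factor: PF = P/|S| = 1 (lagging).

(a) P = 0.08492 W  (b) Q = 0.0001435 VAR  (c) S = 0.08492 VA  (d) PF = 1 (lagging)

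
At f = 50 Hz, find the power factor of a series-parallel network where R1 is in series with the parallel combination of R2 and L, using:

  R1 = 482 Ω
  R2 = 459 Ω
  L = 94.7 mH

Step 1 — Angular frequency: ω = 2π·f = 2π·50 = 314.2 rad/s.
Step 2 — Component impedances:
  R1: Z = R = 482 Ω
  R2: Z = R = 459 Ω
  L: Z = jωL = j·314.2·0.0947 = 0 + j29.75 Ω
Step 3 — Parallel branch: R2 || L = 1/(1/R2 + 1/L) = 1.92 + j29.63 Ω.
Step 4 — Series with R1: Z_total = R1 + (R2 || L) = 483.9 + j29.63 Ω = 484.8∠3.5° Ω.
Step 5 — Power factor: PF = cos(φ) = Re(Z)/|Z| = 483.9/484.8 = 0.9981.
Step 6 — Type: Im(Z) = 29.63 ⇒ lagging (phase φ = 3.5°).

PF = 0.9981 (lagging, φ = 3.5°)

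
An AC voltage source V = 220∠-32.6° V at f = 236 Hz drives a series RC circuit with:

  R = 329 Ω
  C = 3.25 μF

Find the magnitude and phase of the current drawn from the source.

Step 1 — Angular frequency: ω = 2π·f = 2π·236 = 1483 rad/s.
Step 2 — Component impedances:
  R: Z = R = 329 Ω
  C: Z = 1/(jωC) = -j/(ω·C) = 0 - j207.5 Ω
Step 3 — Series combination: Z_total = R + C = 329 - j207.5 Ω = 389∠-32.2° Ω.
Step 4 — Source phasor: V = 220∠-32.6° V = 185.3 - j118.5 V.
Step 5 — Ohm's law: I = V / Z_total = (185.3 - j118.5) / (329 - j207.5) = 0.5656 - j0.003554 A.
Step 6 — Convert to polar: |I| = 0.5656 A, ∠I = -0.4°.

I = 0.5656∠-0.4° A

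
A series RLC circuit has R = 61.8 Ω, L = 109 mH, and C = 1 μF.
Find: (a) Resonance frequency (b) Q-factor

Step 1 — Resonance condition Im(Z)=0 gives ω₀ = 1/√(LC).
Step 2 — ω₀ = 1/√(0.109·1e-06) = 3029 rad/s.
Step 3 — f₀ = ω₀/(2π) = 482.1 Hz.
Step 4 — Series Q: Q = ω₀L/R = 3029·0.109/61.8 = 5.342.

(a) f₀ = 482.1 Hz  (b) Q = 5.342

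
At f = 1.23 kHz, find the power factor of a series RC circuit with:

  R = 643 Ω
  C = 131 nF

Step 1 — Angular frequency: ω = 2π·f = 2π·1230 = 7728 rad/s.
Step 2 — Component impedances:
  R: Z = R = 643 Ω
  C: Z = 1/(jωC) = -j/(ω·C) = 0 - j987.7 Ω
Step 3 — Series combination: Z_total = R + C = 643 - j987.7 Ω = 1179∠-56.9° Ω.
Step 4 — Power factor: PF = cos(φ) = Re(Z)/|Z| = 643/1178.6 = 0.5456.
Step 5 — Type: Im(Z) = -987.7 ⇒ leading (phase φ = -56.9°).

PF = 0.5456 (leading, φ = -56.9°)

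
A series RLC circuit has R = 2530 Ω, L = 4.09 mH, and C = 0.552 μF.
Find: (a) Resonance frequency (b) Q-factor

Step 1 — Resonance condition Im(Z)=0 gives ω₀ = 1/√(LC).
Step 2 — ω₀ = 1/√(0.00409·5.52e-07) = 2.105e+04 rad/s.
Step 3 — f₀ = ω₀/(2π) = 3350 Hz.
Step 4 — Series Q: Q = ω₀L/R = 2.105e+04·0.00409/2530 = 0.03402.

(a) f₀ = 3350 Hz  (b) Q = 0.03402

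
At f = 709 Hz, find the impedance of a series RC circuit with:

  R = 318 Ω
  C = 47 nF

Step 1 — Angular frequency: ω = 2π·f = 2π·709 = 4455 rad/s.
Step 2 — Component impedances:
  R: Z = R = 318 Ω
  C: Z = 1/(jωC) = -j/(ω·C) = 0 - j4776 Ω
Step 3 — Series combination: Z_total = R + C = 318 - j4776 Ω = 4787∠-86.2° Ω.

Z = 318 - j4776 Ω = 4787∠-86.2° Ω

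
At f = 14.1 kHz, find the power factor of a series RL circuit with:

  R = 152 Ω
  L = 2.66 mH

Step 1 — Angular frequency: ω = 2π·f = 2π·1.41e+04 = 8.859e+04 rad/s.
Step 2 — Component impedances:
  R: Z = R = 152 Ω
  L: Z = jωL = j·8.859e+04·0.00266 = 0 + j235.7 Ω
Step 3 — Series combination: Z_total = R + L = 152 + j235.7 Ω = 280.4∠57.2° Ω.
Step 4 — Power factor: PF = cos(φ) = Re(Z)/|Z| = 152/280.43 = 0.542.
Step 5 — Type: Im(Z) = 235.7 ⇒ lagging (phase φ = 57.2°).

PF = 0.542 (lagging, φ = 57.2°)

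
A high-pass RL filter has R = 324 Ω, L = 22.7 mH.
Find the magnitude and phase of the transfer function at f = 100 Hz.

Step 1 — Angular frequency: ω = 2π·100 = 628.3 rad/s.
Step 2 — Transfer function: H(jω) = jωL/(R + jωL).
Step 3 — Numerator jωL = j·14.26; denominator R + jωL = 324 + j14.26.
Step 4 — H = 0.001934 + j0.04394.
Step 5 — Magnitude: |H| = 0.04398 (-27.1 dB); phase: φ = 87.5°.

|H| = 0.04398 (-27.1 dB), φ = 87.5°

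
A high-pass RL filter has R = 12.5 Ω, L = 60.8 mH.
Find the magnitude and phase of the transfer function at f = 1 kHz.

Step 1 — Angular frequency: ω = 2π·1000 = 6283 rad/s.
Step 2 — Transfer function: H(jω) = jωL/(R + jωL).
Step 3 — Numerator jωL = j·382; denominator R + jωL = 12.5 + j382.
Step 4 — H = 0.9989 + j0.03269.
Step 5 — Magnitude: |H| = 0.9995 (-0.0 dB); phase: φ = 1.9°.

|H| = 0.9995 (-0.0 dB), φ = 1.9°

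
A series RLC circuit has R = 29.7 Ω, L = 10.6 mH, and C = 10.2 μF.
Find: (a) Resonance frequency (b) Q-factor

Step 1 — Resonance condition Im(Z)=0 gives ω₀ = 1/√(LC).
Step 2 — ω₀ = 1/√(0.0106·1.02e-05) = 3041 rad/s.
Step 3 — f₀ = ω₀/(2π) = 484 Hz.
Step 4 — Series Q: Q = ω₀L/R = 3041·0.0106/29.7 = 1.085.

(a) f₀ = 484 Hz  (b) Q = 1.085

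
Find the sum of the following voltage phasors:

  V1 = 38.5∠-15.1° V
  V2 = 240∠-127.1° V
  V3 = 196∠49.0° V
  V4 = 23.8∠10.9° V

Step 1 — Convert each phasor to rectangular form:
  V1 = 38.5·(cos(-15.1°) + j·sin(-15.1°)) = 37.17 - j10.03 V
  V2 = 240·(cos(-127.1°) + j·sin(-127.1°)) = -144.8 - j191.4 V
  V3 = 196·(cos(49.0°) + j·sin(49.0°)) = 128.6 + j147.9 V
  V4 = 23.8·(cos(10.9°) + j·sin(10.9°)) = 23.37 + j4.5 V
Step 2 — Sum components: V_total = 44.36 - j49.03 V.
Step 3 — Convert to polar: |V_total| = 66.12 V, ∠V_total = -47.9°.

V_total = 66.12∠-47.9° V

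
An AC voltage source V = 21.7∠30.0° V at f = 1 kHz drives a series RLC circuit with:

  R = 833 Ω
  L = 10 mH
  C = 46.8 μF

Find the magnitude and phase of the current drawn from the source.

Step 1 — Angular frequency: ω = 2π·f = 2π·1000 = 6283 rad/s.
Step 2 — Component impedances:
  R: Z = R = 833 Ω
  L: Z = jωL = j·6283·0.01 = 0 + j62.83 Ω
  C: Z = 1/(jωC) = -j/(ω·C) = 0 - j3.401 Ω
Step 3 — Series combination: Z_total = R + L + C = 833 + j59.43 Ω = 835.1∠4.1° Ω.
Step 4 — Source phasor: V = 21.7∠30.0° V = 18.79 + j10.85 V.
Step 5 — Ohm's law: I = V / Z_total = (18.79 + j10.85) / (833 + j59.43) = 0.02337 + j0.01136 A.
Step 6 — Convert to polar: |I| = 0.02598 A, ∠I = 25.9°.

I = 0.02598∠25.9° A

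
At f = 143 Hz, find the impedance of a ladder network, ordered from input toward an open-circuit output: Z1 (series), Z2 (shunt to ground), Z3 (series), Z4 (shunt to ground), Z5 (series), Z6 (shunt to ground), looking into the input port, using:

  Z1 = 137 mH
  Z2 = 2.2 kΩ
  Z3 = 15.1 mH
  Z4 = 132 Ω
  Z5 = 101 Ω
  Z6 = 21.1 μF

Step 1 — Angular frequency: ω = 2π·f = 2π·143 = 898.5 rad/s.
Step 2 — Component impedances:
  Z1: Z = jωL = j·898.5·0.137 = 0 + j123.1 Ω
  Z2: Z = R = 2200 Ω
  Z3: Z = jωL = j·898.5·0.0151 = 0 + j13.57 Ω
  Z4: Z = R = 132 Ω
  Z5: Z = R = 101 Ω
  Z6: Z = 1/(jωC) = -j/(ω·C) = 0 - j52.75 Ω
Step 3 — Ladder network (open output): work backward from the far end, alternating series and parallel combinations. Z_in = 59.23 + j120.7 Ω = 134.4∠63.9° Ω.

Z = 59.23 + j120.7 Ω = 134.4∠63.9° Ω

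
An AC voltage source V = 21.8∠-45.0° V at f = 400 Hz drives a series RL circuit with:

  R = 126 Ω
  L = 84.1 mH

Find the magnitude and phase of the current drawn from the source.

Step 1 — Angular frequency: ω = 2π·f = 2π·400 = 2513 rad/s.
Step 2 — Component impedances:
  R: Z = R = 126 Ω
  L: Z = jωL = j·2513·0.0841 = 0 + j211.4 Ω
Step 3 — Series combination: Z_total = R + L = 126 + j211.4 Ω = 246.1∠59.2° Ω.
Step 4 — Source phasor: V = 21.8∠-45.0° V = 15.41 - j15.41 V.
Step 5 — Ohm's law: I = V / Z_total = (15.41 - j15.41) / (126 + j211.4) = -0.02173 - j0.08588 A.
Step 6 — Convert to polar: |I| = 0.08859 A, ∠I = -104.2°.

I = 0.08859∠-104.2° A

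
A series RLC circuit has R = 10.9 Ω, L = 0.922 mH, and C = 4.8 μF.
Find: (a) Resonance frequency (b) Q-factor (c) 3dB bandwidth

Step 1 — Resonance: ω₀ = 1/√(LC) = 1/√(0.000922·4.8e-06) = 1.503e+04 rad/s.
Step 2 — f₀ = ω₀/(2π) = 2392 Hz.
Step 3 — Series Q: Q = ω₀L/R = 1.503e+04·0.000922/10.9 = 1.272.
Step 4 — Bandwidth: Δω = ω₀/Q = 1.182e+04 rad/s; BW = Δω/(2π) = 1882 Hz.

(a) f₀ = 2392 Hz  (b) Q = 1.272  (c) BW = 1882 Hz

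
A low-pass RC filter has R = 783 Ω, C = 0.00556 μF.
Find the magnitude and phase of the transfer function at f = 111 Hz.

Step 1 — Angular frequency: ω = 2π·111 = 697.4 rad/s.
Step 2 — Transfer function: H(jω) = 1/(1 + jωRC).
Step 3 — Denominator: 1 + jωRC = 1 + j·697.4·783·5.56e-09 = 1 + j0.003036.
Step 4 — H = 1 - j0.003036.
Step 5 — Magnitude: |H| = 1 (-0.0 dB); phase: φ = -0.2°.

|H| = 1 (-0.0 dB), φ = -0.2°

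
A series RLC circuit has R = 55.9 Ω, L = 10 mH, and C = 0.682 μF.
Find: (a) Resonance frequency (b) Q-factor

Step 1 — Resonance condition Im(Z)=0 gives ω₀ = 1/√(LC).
Step 2 — ω₀ = 1/√(0.01·6.82e-07) = 1.211e+04 rad/s.
Step 3 — f₀ = ω₀/(2π) = 1927 Hz.
Step 4 — Series Q: Q = ω₀L/R = 1.211e+04·0.01/55.9 = 2.166.

(a) f₀ = 1927 Hz  (b) Q = 2.166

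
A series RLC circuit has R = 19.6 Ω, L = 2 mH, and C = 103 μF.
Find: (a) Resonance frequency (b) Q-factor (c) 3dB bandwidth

Step 1 — Resonance condition Im(Z)=0 gives ω₀ = 1/√(LC).
Step 2 — ω₀ = 1/√(0.002·0.000103) = 2203 rad/s.
Step 3 — f₀ = ω₀/(2π) = 350.7 Hz.
Step 4 — Series Q: Q = ω₀L/R = 2203·0.002/19.6 = 0.2248.
Step 5 — 3dB bandwidth: Δω = ω₀/Q = 9800 rad/s; BW = Δω/(2π) = 1560 Hz.

(a) f₀ = 350.7 Hz  (b) Q = 0.2248  (c) BW = 1560 Hz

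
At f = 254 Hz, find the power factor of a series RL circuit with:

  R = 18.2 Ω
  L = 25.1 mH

Step 1 — Angular frequency: ω = 2π·f = 2π·254 = 1596 rad/s.
Step 2 — Component impedances:
  R: Z = R = 18.2 Ω
  L: Z = jωL = j·1596·0.0251 = 0 + j40.06 Ω
Step 3 — Series combination: Z_total = R + L = 18.2 + j40.06 Ω = 44∠65.6° Ω.
Step 4 — Power factor: PF = cos(φ) = Re(Z)/|Z| = 18.2/43.9985 = 0.4137.
Step 5 — Type: Im(Z) = 40.06 ⇒ lagging (phase φ = 65.6°).

PF = 0.4137 (lagging, φ = 65.6°)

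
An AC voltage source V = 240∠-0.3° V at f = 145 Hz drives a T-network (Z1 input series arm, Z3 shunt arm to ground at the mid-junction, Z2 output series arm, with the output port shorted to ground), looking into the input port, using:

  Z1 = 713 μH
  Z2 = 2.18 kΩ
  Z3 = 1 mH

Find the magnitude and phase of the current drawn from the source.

Step 1 — Angular frequency: ω = 2π·f = 2π·145 = 911.1 rad/s.
Step 2 — Component impedances:
  Z1: Z = jωL = j·911.1·0.000713 = 0 + j0.6496 Ω
  Z2: Z = R = 2180 Ω
  Z3: Z = jωL = j·911.1·0.001 = 0 + j0.9111 Ω
Step 3 — With the output port shorted to ground, the output series arm Z2 runs from the junction to ground; the shunt arm Z3 also runs from the junction to ground. They appear in parallel: Z3 || Z2 = 0.0003807 + j0.9111 Ω.
Step 4 — Series with input arm Z1: Z_in = Z1 + (Z3 || Z2) = 0.0003807 + j1.561 Ω = 1.561∠90.0° Ω.
Step 5 — Source phasor: V = 240∠-0.3° V = 240 - j1.257 V.
Step 6 — Ohm's law: I = V / Z_total = (240 - j1.257) / (0.0003807 + j1.561) = -0.7677 - j153.8 A.
Step 7 — Convert to polar: |I| = 153.8 A, ∠I = -90.3°.

I = 153.8∠-90.3° A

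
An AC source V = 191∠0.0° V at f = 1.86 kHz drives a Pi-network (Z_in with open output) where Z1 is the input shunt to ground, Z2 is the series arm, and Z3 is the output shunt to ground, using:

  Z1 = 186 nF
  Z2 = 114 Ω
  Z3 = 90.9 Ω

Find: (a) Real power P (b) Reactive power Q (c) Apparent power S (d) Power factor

Step 1 — Angular frequency: ω = 2π·f = 2π·1860 = 1.169e+04 rad/s.
Step 2 — Component impedances:
  Z1: Z = 1/(jωC) = -j/(ω·C) = 0 - j460 Ω
  Z2: Z = R = 114 Ω
  Z3: Z = R = 90.9 Ω
Step 3 — With open output, the series arm Z2 and the output shunt Z3 appear in series to ground: Z2 + Z3 = 204.9 Ω.
Step 4 — Parallel with input shunt Z1: Z_in = Z1 || (Z2 + Z3) = 171 - j76.15 Ω = 187.2∠-24.0° Ω.
Step 5 — Source phasor: V = 191∠0.0° V = 191 V.
Step 6 — Current: I = V / Z = 0.9322 + j0.4152 A = 1.02∠24.0° A.
Step 7 — Complex power: S = V·I* = 178 - j79.3 VA.
Step 8 — Real power: P = Re(S) = 178 W.
Step 9 — Reactive power: Q = Im(S) = -79.3 VAR.
Step 10 — Apparent power: |S| = 194.9 VA.
Step 11 — Power factor: PF = P/|S| = 0.9135 (leading).

(a) P = 178 W  (b) Q = -79.3 VAR  (c) S = 194.9 VA  (d) PF = 0.9135 (leading)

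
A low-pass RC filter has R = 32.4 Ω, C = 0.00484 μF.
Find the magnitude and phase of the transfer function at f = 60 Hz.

Step 1 — Angular frequency: ω = 2π·60 = 377 rad/s.
Step 2 — Transfer function: H(jω) = 1/(1 + jωRC).
Step 3 — Denominator: 1 + jωRC = 1 + j·377·32.4·4.84e-09 = 1 + j5.912e-05.
Step 4 — H = 1 - j5.912e-05.
Step 5 — Magnitude: |H| = 1 (-0.0 dB); phase: φ = -0.0°.

|H| = 1 (-0.0 dB), φ = -0.0°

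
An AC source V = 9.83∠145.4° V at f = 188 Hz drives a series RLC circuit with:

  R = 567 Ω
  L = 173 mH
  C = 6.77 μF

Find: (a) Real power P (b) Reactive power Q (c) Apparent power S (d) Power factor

Step 1 — Angular frequency: ω = 2π·f = 2π·188 = 1181 rad/s.
Step 2 — Component impedances:
  R: Z = R = 567 Ω
  L: Z = jωL = j·1181·0.173 = 0 + j204.4 Ω
  C: Z = 1/(jωC) = -j/(ω·C) = 0 - j125 Ω
Step 3 — Series combination: Z_total = R + L + C = 567 + j79.31 Ω = 572.5∠8.0° Ω.
Step 4 — Source phasor: V = 9.83∠145.4° V = -8.091 + j5.582 V.
Step 5 — Current: I = V / Z = -0.01265 + j0.01161 A = 0.01717∠137.4° A.
Step 6 — Complex power: S = V·I* = 0.1672 + j0.02338 VA.
Step 7 — Real power: P = Re(S) = 0.1672 W.
Step 8 — Reactive power: Q = Im(S) = 0.02338 VAR.
Step 9 — Apparent power: |S| = 0.1688 VA.
Step 10 — Power factor: PF = P/|S| = 0.9904 (lagging).

(a) P = 0.1672 W  (b) Q = 0.02338 VAR  (c) S = 0.1688 VA  (d) PF = 0.9904 (lagging)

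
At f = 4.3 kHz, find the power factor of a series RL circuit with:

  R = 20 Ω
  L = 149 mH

Step 1 — Angular frequency: ω = 2π·f = 2π·4300 = 2.702e+04 rad/s.
Step 2 — Component impedances:
  R: Z = R = 20 Ω
  L: Z = jωL = j·2.702e+04·0.149 = 0 + j4026 Ω
Step 3 — Series combination: Z_total = R + L = 20 + j4026 Ω = 4026∠89.7° Ω.
Step 4 — Power factor: PF = cos(φ) = Re(Z)/|Z| = 20/4026 = 0.004968.
Step 5 — Type: Im(Z) = 4026 ⇒ lagging (phase φ = 89.7°).

PF = 0.004968 (lagging, φ = 89.7°)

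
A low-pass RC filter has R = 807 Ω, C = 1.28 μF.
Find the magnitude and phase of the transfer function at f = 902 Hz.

Step 1 — Angular frequency: ω = 2π·902 = 5667 rad/s.
Step 2 — Transfer function: H(jω) = 1/(1 + jωRC).
Step 3 — Denominator: 1 + jωRC = 1 + j·5667·807·1.28e-06 = 1 + j5.854.
Step 4 — H = 0.02835 - j0.166.
Step 5 — Magnitude: |H| = 0.1684 (-15.5 dB); phase: φ = -80.3°.

|H| = 0.1684 (-15.5 dB), φ = -80.3°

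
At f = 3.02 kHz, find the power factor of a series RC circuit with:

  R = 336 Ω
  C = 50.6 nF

Step 1 — Angular frequency: ω = 2π·f = 2π·3020 = 1.898e+04 rad/s.
Step 2 — Component impedances:
  R: Z = R = 336 Ω
  C: Z = 1/(jωC) = -j/(ω·C) = 0 - j1042 Ω
Step 3 — Series combination: Z_total = R + C = 336 - j1042 Ω = 1094∠-72.1° Ω.
Step 4 — Power factor: PF = cos(φ) = Re(Z)/|Z| = 336/1094.4 = 0.307.
Step 5 — Type: Im(Z) = -1042 ⇒ leading (phase φ = -72.1°).

PF = 0.307 (leading, φ = -72.1°)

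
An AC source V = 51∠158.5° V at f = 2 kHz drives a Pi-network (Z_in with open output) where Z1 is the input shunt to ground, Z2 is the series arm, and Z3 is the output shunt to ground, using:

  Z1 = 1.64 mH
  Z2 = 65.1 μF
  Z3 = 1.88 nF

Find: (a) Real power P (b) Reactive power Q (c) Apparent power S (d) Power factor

Step 1 — Angular frequency: ω = 2π·f = 2π·2000 = 1.257e+04 rad/s.
Step 2 — Component impedances:
  Z1: Z = jωL = j·1.257e+04·0.00164 = 0 + j20.61 Ω
  Z2: Z = 1/(jωC) = -j/(ω·C) = 0 - j1.222 Ω
  Z3: Z = 1/(jωC) = -j/(ω·C) = 0 - j4.233e+04 Ω
Step 3 — With open output, the series arm Z2 and the output shunt Z3 appear in series to ground: Z2 + Z3 = 0 - j4.233e+04 Ω.
Step 4 — Parallel with input shunt Z1: Z_in = Z1 || (Z2 + Z3) = 0 + j20.62 Ω = 20.62∠90.0° Ω.
Step 5 — Source phasor: V = 51∠158.5° V = -47.45 + j18.69 V.
Step 6 — Current: I = V / Z = 0.9065 + j2.301 A = 2.473∠68.5° A.
Step 7 — Complex power: S = V·I* = 0 + j126.1 VA.
Step 8 — Real power: P = Re(S) = 0 W.
Step 9 — Reactive power: Q = Im(S) = 126.1 VAR.
Step 10 — Apparent power: |S| = 126.1 VA.
Step 11 — Power factor: PF = P/|S| = 0 (lagging).

(a) P = 0 W  (b) Q = 126.1 VAR  (c) S = 126.1 VA  (d) PF = 0 (lagging)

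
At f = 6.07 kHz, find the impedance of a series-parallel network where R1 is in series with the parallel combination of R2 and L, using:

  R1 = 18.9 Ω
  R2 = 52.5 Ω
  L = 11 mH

Step 1 — Angular frequency: ω = 2π·f = 2π·6070 = 3.814e+04 rad/s.
Step 2 — Component impedances:
  R1: Z = R = 18.9 Ω
  R2: Z = R = 52.5 Ω
  L: Z = jωL = j·3.814e+04·0.011 = 0 + j419.5 Ω
Step 3 — Parallel branch: R2 || L = 1/(1/R2 + 1/L) = 51.69 + j6.469 Ω.
Step 4 — Series with R1: Z_total = R1 + (R2 || L) = 70.59 + j6.469 Ω = 70.89∠5.2° Ω.

Z = 70.59 + j6.469 Ω = 70.89∠5.2° Ω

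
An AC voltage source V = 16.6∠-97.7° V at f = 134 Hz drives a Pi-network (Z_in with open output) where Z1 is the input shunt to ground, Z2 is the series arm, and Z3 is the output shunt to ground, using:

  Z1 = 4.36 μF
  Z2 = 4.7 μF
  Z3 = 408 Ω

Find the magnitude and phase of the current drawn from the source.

Step 1 — Angular frequency: ω = 2π·f = 2π·134 = 841.9 rad/s.
Step 2 — Component impedances:
  Z1: Z = 1/(jωC) = -j/(ω·C) = 0 - j272.4 Ω
  Z2: Z = 1/(jωC) = -j/(ω·C) = 0 - j252.7 Ω
  Z3: Z = R = 408 Ω
Step 3 — With open output, the series arm Z2 and the output shunt Z3 appear in series to ground: Z2 + Z3 = 408 - j252.7 Ω.
Step 4 — Parallel with input shunt Z1: Z_in = Z1 || (Z2 + Z3) = 68.47 - j184.3 Ω = 196.6∠-69.6° Ω.
Step 5 — Source phasor: V = 16.6∠-97.7° V = -2.224 - j16.45 V.
Step 6 — Ohm's law: I = V / Z_total = (-2.224 - j16.45) / (68.47 - j184.3) = 0.0745 - j0.03975 A.
Step 7 — Convert to polar: |I| = 0.08444 A, ∠I = -28.1°.

I = 0.08444∠-28.1° A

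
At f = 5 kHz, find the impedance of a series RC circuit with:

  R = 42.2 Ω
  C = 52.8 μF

Step 1 — Angular frequency: ω = 2π·f = 2π·5000 = 3.142e+04 rad/s.
Step 2 — Component impedances:
  R: Z = R = 42.2 Ω
  C: Z = 1/(jωC) = -j/(ω·C) = 0 - j0.6029 Ω
Step 3 — Series combination: Z_total = R + C = 42.2 - j0.6029 Ω = 42.2∠-0.8° Ω.

Z = 42.2 - j0.6029 Ω = 42.2∠-0.8° Ω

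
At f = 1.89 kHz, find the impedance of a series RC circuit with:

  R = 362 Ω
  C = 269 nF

Step 1 — Angular frequency: ω = 2π·f = 2π·1890 = 1.188e+04 rad/s.
Step 2 — Component impedances:
  R: Z = R = 362 Ω
  C: Z = 1/(jωC) = -j/(ω·C) = 0 - j313 Ω
Step 3 — Series combination: Z_total = R + C = 362 - j313 Ω = 478.6∠-40.9° Ω.

Z = 362 - j313 Ω = 478.6∠-40.9° Ω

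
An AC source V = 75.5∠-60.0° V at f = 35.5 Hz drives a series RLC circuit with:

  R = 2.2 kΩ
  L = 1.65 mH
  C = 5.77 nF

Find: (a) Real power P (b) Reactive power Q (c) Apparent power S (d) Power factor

Step 1 — Angular frequency: ω = 2π·f = 2π·35.5 = 223.1 rad/s.
Step 2 — Component impedances:
  R: Z = R = 2200 Ω
  L: Z = jωL = j·223.1·0.00165 = 0 + j0.368 Ω
  C: Z = 1/(jωC) = -j/(ω·C) = 0 - j7.77e+05 Ω
Step 3 — Series combination: Z_total = R + L + C = 2200 - j7.77e+05 Ω = 7.77e+05∠-89.8° Ω.
Step 4 — Source phasor: V = 75.5∠-60.0° V = 37.75 - j65.38 V.
Step 5 — Current: I = V / Z = 8.429e-05 + j4.835e-05 A = 9.717e-05∠29.8° A.
Step 6 — Complex power: S = V·I* = 2.077e-05 - j0.007336 VA.
Step 7 — Real power: P = Re(S) = 2.077e-05 W.
Step 8 — Reactive power: Q = Im(S) = -0.007336 VAR.
Step 9 — Apparent power: |S| = 0.007336 VA.
Step 10 — Power factor: PF = P/|S| = 0.002831 (leading).

(a) P = 2.077e-05 W  (b) Q = -0.007336 VAR  (c) S = 0.007336 VA  (d) PF = 0.002831 (leading)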